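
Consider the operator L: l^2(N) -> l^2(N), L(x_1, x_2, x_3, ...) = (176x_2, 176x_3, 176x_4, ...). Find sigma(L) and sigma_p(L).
sigma(L) = closed disk {z in C : |z| ≤ 176}; sigma_p(L) = open disk {z in C : |z| < 176}

Note L = 176·V where V is the unit left shift (V x)_k = x_{k+1}; so sigma(L) = 176·sigma(V) and ||L|| = 176||V||. ||L x||^2 = 30976sum_{k≥2} |x_k|^2 ≤ 30976||x||^2, with equality on {x : x_1 = 0}, so ||L|| = 176. For any lambda with |lambda| < 176, set r = lambda/176 (|r| < 1); the vector x = (1, r, r^2, ...) is in l^2 and satisfies L x = 176(r, r^2, ...) = lambda x, so lambda is an eigenvalue. On the boundary |lambda| = 176 the geometric series diverges, so no l^2 eigenvector exists, but these lambda lie in the approximate point spectrum. Hence sigma(L) is the closed disk of radius 176 and sigma_p(L) is the open disk.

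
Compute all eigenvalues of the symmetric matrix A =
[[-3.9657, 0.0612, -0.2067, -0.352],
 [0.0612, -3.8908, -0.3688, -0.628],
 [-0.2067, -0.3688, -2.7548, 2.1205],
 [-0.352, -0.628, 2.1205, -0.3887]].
sigma(A) ≈ {-4, 1} (-4 with multiplicity 3)

A is real symmetric, so its spectrum consists of real eigenvalues. Expanding the characteristic polynomial of the displayed matrix gives
  det(λ I - A) = p(λ) = λ^4 + (11)λ^3 + (36)λ^2 + (16.0012)λ + (-63.9976).
Solving p(λ) = 0 yields eigenvalues ≈ -4, -4, -4, 1. (A is shown rounded to 4 decimals, so these recover the underlying integer eigenvalues to within that precision.)
Verification: the trace of A = -11 equals the sum of eigenvalues -11, and det(A) ≈ -63.9976 matches the eigenvalue product -64.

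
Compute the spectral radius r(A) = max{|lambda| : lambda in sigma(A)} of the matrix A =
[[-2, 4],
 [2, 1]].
r(A) = (1 + sqrt(41))/2 ≈ 3.7016

The eigenvalues of A are the roots of its characteristic polynomial. With M = A (coefficients from the trace and determinant):
  p(λ) = det(λ I - M) = λ^2 + λ - 10.
For λ^2 + λ - 10 the discriminant is 41. It is nonnegative but not a perfect square, so the roots are real and irrational: λ = (-1 ± sqrt(41))/2 ≈ 2.7016, -3.7016.
Thus the eigenvalues (to 4 decimals) are 2.7016 (modulus 2.7016); -3.7016 (modulus 3.7016). The spectral radius is the largest modulus: r(A) = (1 + sqrt(41))/2 ≈ 3.7016. (Cross-check: r(A) ≤ ||A||_2 ≈ 4.4721; equality holds whenever A is normal, though it can also hold for some non-normal A.)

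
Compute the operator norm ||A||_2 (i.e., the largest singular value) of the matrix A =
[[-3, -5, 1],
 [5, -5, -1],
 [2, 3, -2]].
||A||_2 ≈ 7.7481 (= sqrt(largest eigenvalue of A^T A))

||A||_2 = sigma_max(A) = sqrt(lambda_max(A^T A)). Form the symmetric matrix M = A^T A =
[[38, -4, -12],
 [-4, 59, -6],
 [-12, -6, 6]].
Its characteristic polynomial (trace, sum of principal 2x2 minors, determinant of M give the coefficients) is
  p(λ) = det(λ I - M) = λ^3 - 103λ^2 + 2628λ - 2916.
No integer candidate from the rational root theorem (±divisors of 2916) is a root, so the roots are irrational. The cubic discriminant is Δ = 1902430800 > 0, so there are three distinct real roots. p(1) = -390 and p(2) = 1936 have opposite signs, so a root lies in (1, 2); Newton's method refines it to λ ≈ 1.1619. p(41) = 610 and p(42) = -144 have opposite signs, so a root lies in (41, 42); Newton's method refines it to λ ≈ 41.8045. p(60) = -36 and p(61) = 1110 have opposite signs, so a root lies in (60, 61); Newton's method refines it to λ ≈ 60.0336. Check (Vieta): the three roots sum to 103, matching tr M = 103.
So the eigenvalues of A^T A are ≈ 1.1619, 41.8045, 60.0336 (all ≥ 0, as they must be for A^T A). The largest is λ_max ≈ 60.0336, hence ||A||_2 = sqrt(λ_max) ≈ 7.7481.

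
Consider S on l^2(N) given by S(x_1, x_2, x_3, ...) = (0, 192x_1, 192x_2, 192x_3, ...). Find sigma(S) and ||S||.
sigma(S) = closed disk {z in C : |z| ≤ 192}; ||S|| = 192

Note S = 192·U where U is the unit right shift (U x)_k = x_{k-1} (with x_0 := 0); so ||S|| = 192||U|| and sigma(S) = 192·sigma(U). ||S x||^2 = sum_{k≥1} |192x_k|^2 = 36864||x||^2, so ||S|| = 192 and sigma(S) ⊂ {|z| ≤ 192}. For any |lambda| < 192, the equation (S - lambda I) x = 0 forces x_1 = 0, then 192x_k = lambda x_{k+1} ⇒ x = 0, so S has no eigenvalues. But (S - lambda I) is not surjective for |lambda| < 192: solving (S - lambda I) x = e_1 would require x_n proportional to (lambda/192)^(-n), which is not in l^2. So every |lambda| < 192 lies in the residual spectrum. The boundary |lambda| = 192 is in the approximate point spectrum (the spectrum is closed). Hence sigma(S) is the closed disk of radius 192.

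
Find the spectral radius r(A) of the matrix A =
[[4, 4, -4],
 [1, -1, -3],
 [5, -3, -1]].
r(A) = sqrt(24) ≈ 4.899

The eigenvalues of A are the roots of its characteristic polynomial. With M = A (coefficients from the trace, the sum of principal 2x2 minors, and det A):
  p(λ) = det(λ I - M) = λ^3 - 2λ^2 + 96.
By the rational root theorem any rational root is an integer divisor of 96. Testing λ = -4: p(-4) = -64 - 32 + 0 + 96 = 0, so λ = -4 is a root. Dividing out (λ + 4) leaves p(λ) = (λ + 4)(λ^2 - 6λ + 24). For λ^2 - 6λ + 24 the discriminant is -60. It is negative, so the roots are the complex-conjugate pair λ = 3 ± (sqrt(60)/2) i ≈ 3 ± 3.873i. For a conjugate pair the product of the roots equals the constant term, so |λ|^2 = 24 and |λ| = sqrt(24) ≈ 4.899.
Thus the eigenvalues (to 4 decimals) are 3 ± 3.873i (modulus 4.899); -4 (modulus 4). The spectral radius is the largest modulus: r(A) = sqrt(24) ≈ 4.899. (Cross-check: r(A) ≤ ||A||_2 ≈ 7.7674; equality holds whenever A is normal, though it can also hold for some non-normal A.)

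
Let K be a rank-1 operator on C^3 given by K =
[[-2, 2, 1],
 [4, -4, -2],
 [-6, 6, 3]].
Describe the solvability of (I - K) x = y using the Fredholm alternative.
(I - K) is invertible (det(I - K) = 4 ≠ 0), so for every y in C^3 the equation (I - K) x = y has a unique solution.

K has rank 1, so it is an outer product K = u v^T: every row of K is a multiple of one row vector. Reading off the entries, u = (1, -2, 3) and v = (-2, 2, 1) (row i of K equals u_i·v^T). A rank-one matrix u v^T satisfies K u = u (v·u) and kills the (2)-dimensional subspace v^⊥, so its characteristic polynomial is lambda^2 (lambda - v·u) with v·u = tr K = -3. Hence the eigenvalues of I - K are 1 (multiplicity 2) and 1 - (-3) = 4, so det(I - K) = 4. (Direct check: I - K =
[[3, -2, -1],
 [-4, 5, 2],
 [6, -6, -2]]
has determinant 4.) The finite-dimensional Fredholm alternative says: either (I - K) is invertible, or ker(I - K) ≠ {0} and then range(I - K) = ker((I - K)^*)^⊥, with dim ker(I - K) = dim ker((I - K)^*). Since det(I - K) ≠ 0, 1 is not an eigenvalue of K and ker(I - K) = {0}, so we are in the first case: for every y there is a unique x = (I - K)^(-1) y. Explicitly, by the Sherman–Morrison formula, (I - u v^T)^(-1) = I + u v^T/(1 - v·u), i.e. (I - K)^(-1) = I + K/(4).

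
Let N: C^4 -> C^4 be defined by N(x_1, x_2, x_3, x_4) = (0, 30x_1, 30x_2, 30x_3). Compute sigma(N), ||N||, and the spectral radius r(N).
sigma(N) = {0}; ||N|| = 30; r(N) = 0. (N is nilpotent with N^4 = 0.)

On C^4, N is a strictly lower-triangular matrix with 30 on the subdiagonal and zeros elsewhere, so its characteristic polynomial is lambda^4 and every eigenvalue is 0: sigma(N) = {0}. For the operator norm, N e_i = 30e_{i+1} for i = 1, ..., 3 and N e_4 = 0, so the singular values of N are 30 (with multiplicity 3) and 0; hence ||N|| = 30. The spectral radius r(N) = max|lambda| = 0. Note ||N|| > r(N) — characteristic of non-normal nilpotent operators. Indeed N^4 = 0.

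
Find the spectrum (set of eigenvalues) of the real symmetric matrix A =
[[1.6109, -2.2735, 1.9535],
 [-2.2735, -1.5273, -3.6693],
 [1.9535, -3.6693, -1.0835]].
sigma(A) ≈ {-5, -1, 5}

A is real symmetric, so its spectrum consists of real eigenvalues. Expanding the characteristic polynomial of the displayed matrix gives
  det(λ I - A) = p(λ) = λ^3 + (1)λ^2 + (-25)λ + (-24.9986).
Solving p(λ) = 0 yields eigenvalues ≈ -5, -1, 5. (A is shown rounded to 4 decimals, so these recover the underlying integer eigenvalues to within that precision.)
Verification: the trace of A = -1 equals the sum of eigenvalues -1, and det(A) ≈ 24.9986 matches the eigenvalue product 25.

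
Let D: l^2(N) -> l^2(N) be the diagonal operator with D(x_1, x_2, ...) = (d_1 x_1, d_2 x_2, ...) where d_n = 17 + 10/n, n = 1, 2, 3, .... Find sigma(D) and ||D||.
sigma(D) = {17 + 10/n : n ≥ 1} ∪ {17}; ||D|| = 27

A bounded diagonal operator on l^2 with diagonal entries d_n has spectrum equal to the closure of {d_n : n ≥ 1}: every d_n is an eigenvalue (with eigenvector e_n), so {d_n} ⊂ sigma(D); the spectrum is closed, so its closure is too; and for lambda not in the closure, (D - lambda I) has bounded inverse (the diagonal entries 1/(d_n - lambda) are bounded). For our sequence d_n = 17 + 10/n, n = 1, 2, 3, ...:
  - {d_n} = {17 + 10/n : n ≥ 1}; the only limit point is 17
  - closure = {17 + 10/n : n ≥ 1} ∪ {17}
For the norm: a diagonal operator has ||D|| = sup_n |d_n|. Here d_n = 17 + 10/n is positive and decreasing, so sup_n |d_n| = d_1 = 17 + 10 = 27. So ||D|| = 27.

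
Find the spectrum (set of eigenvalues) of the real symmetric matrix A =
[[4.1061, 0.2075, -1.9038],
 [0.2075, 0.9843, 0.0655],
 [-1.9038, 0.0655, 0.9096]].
sigma(A) ≈ {0, 1, 5}

A is real symmetric, so its spectrum consists of real eigenvalues. Expanding the characteristic polynomial of the displayed matrix gives
  det(λ I - A) = p(λ) = λ^3 + (-6)λ^2 + (5)λ + (0).
Solving p(λ) = 0 yields eigenvalues ≈ 0, 1, 5. (A is shown rounded to 4 decimals, so these recover the underlying integer eigenvalues to within that precision.)
Verification: the trace of A = 6 equals the sum of eigenvalues 6, and det(A) ≈ 0.0002 matches the eigenvalue product 0.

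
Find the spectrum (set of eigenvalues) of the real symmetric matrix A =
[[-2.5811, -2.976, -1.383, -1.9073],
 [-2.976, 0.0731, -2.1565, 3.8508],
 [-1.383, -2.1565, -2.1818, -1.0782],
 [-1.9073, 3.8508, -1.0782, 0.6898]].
sigma(A) ≈ {-6, -3, -1, 6}

A is real symmetric, so its spectrum consists of real eigenvalues. Expanding the characteristic polynomial of the displayed matrix gives
  det(λ I - A) = p(λ) = λ^4 + (4)λ^3 + (-33)λ^2 + (-144.0033)λ + (-108.0023).
Solving p(λ) = 0 yields eigenvalues ≈ -6, -3, -1, 6. (A is shown rounded to 4 decimals, so these recover the underlying integer eigenvalues to within that precision.)
Verification: the trace of A = -4 equals the sum of eigenvalues -4, and det(A) ≈ -108.0023 matches the eigenvalue product -108.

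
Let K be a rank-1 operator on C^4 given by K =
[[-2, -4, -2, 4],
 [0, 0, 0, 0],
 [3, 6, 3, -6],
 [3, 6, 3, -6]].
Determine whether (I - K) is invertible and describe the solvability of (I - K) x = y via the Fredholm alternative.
(I - K) is invertible (det(I - K) = 6 ≠ 0), so for every y in C^4 the equation (I - K) x = y has a unique solution.

K has rank 1, so it is an outer product K = u v^T: every row of K is a multiple of one row vector. Reading off the entries, u = (2, 0, -3, -3) and v = (-1, -2, -1, 2) (row i of K equals u_i·v^T). A rank-one matrix u v^T satisfies K u = u (v·u) and kills the (3)-dimensional subspace v^⊥, so its characteristic polynomial is lambda^3 (lambda - v·u) with v·u = tr K = -5. Hence the eigenvalues of I - K are 1 (multiplicity 3) and 1 - (-5) = 6, so det(I - K) = 6. (Direct check: I - K =
[[3, 4, 2, -4],
 [0, 1, 0, 0],
 [-3, -6, -2, 6],
 [-3, -6, -3, 7]]
has determinant 6.) The finite-dimensional Fredholm alternative says: either (I - K) is invertible, or ker(I - K) ≠ {0} and then range(I - K) = ker((I - K)^*)^⊥, with dim ker(I - K) = dim ker((I - K)^*). Since det(I - K) ≠ 0, 1 is not an eigenvalue of K and ker(I - K) = {0}, so we are in the first case: for every y there is a unique x = (I - K)^(-1) y. Explicitly, by the Sherman–Morrison formula, (I - u v^T)^(-1) = I + u v^T/(1 - v·u), i.e. (I - K)^(-1) = I + K/(6).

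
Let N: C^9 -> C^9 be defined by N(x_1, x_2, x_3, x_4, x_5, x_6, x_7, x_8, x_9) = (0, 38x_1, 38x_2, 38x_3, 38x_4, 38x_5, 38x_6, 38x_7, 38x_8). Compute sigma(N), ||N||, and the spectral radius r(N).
sigma(N) = {0}; ||N|| = 38; r(N) = 0. (N is nilpotent with N^9 = 0.)

On C^9, N is a strictly lower-triangular matrix with 38 on the subdiagonal and zeros elsewhere, so its characteristic polynomial is lambda^9 and every eigenvalue is 0: sigma(N) = {0}. For the operator norm, N e_i = 38e_{i+1} for i = 1, ..., 8 and N e_9 = 0, so the singular values of N are 38 (with multiplicity 8) and 0; hence ||N|| = 38. The spectral radius r(N) = max|lambda| = 0. Note ||N|| > r(N) — characteristic of non-normal nilpotent operators. Indeed N^9 = 0.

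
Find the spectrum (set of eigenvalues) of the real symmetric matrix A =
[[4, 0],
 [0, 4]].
sigma(A) ≈ {4} (4 with multiplicity 2)

A is real symmetric, so its spectrum consists of real eigenvalues. Expanding the characteristic polynomial of the displayed matrix gives
  det(λ I - A) = p(λ) = λ^2 + (-8)λ + (16).
Solving p(λ) = 0 yields eigenvalues ≈ 4, 4. (A is shown rounded to 4 decimals, so these recover the underlying integer eigenvalues to within that precision.)
Verification: the trace of A = 8 equals the sum of eigenvalues 8, and det(A) ≈ 16.0000 matches the eigenvalue product 16.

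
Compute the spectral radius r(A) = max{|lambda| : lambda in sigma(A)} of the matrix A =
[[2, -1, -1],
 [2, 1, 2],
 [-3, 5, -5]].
r(A) ≈ 6.6617

The eigenvalues of A are the roots of its characteristic polynomial. With M = A (coefficients from the trace, the sum of principal 2x2 minors, and det A):
  p(λ) = det(λ I - M) = λ^3 + 2λ^2 - 24λ + 47.
No integer candidate from the rational root theorem (±divisors of 47) is a root, so the roots are irrational. The cubic discriminant is Δ = -44155 < 0, so there is one real root and a complex-conjugate pair. p(-7) = -30 and p(-6) = 47 have opposite signs, so a root lies in (-7, -6); Newton's method refines it to λ ≈ -6.6617. Dividing out (λ - (-6.6617)) leaves approximately λ^2 - 4.6617λ + 7.0552. For λ^2 - 4.6617λ + 7.0552 the discriminant is -6.4891. It is negative, so the remaining roots are the complex-conjugate pair λ ≈ 2.3309 ± 1.2737i. Their product equals the constant term, so |λ|^2 ≈ 7.0552 and |λ| ≈ 2.6562.
Thus the eigenvalues (to 4 decimals) are -6.6617 (modulus 6.6617); 2.3309 ± 1.2737i (modulus 2.6562). The spectral radius is the largest modulus: r(A) ≈ 6.6617. (Cross-check: r(A) ≤ ||A||_2 ≈ 7.8723; equality holds whenever A is normal, though it can also hold for some non-normal A.)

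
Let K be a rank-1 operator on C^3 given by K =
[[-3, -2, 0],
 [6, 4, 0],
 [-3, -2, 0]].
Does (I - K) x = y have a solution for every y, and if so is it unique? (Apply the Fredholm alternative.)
(I - K) is singular (det(I - K) = 0, i.e. 1 ∈ sigma(K)). (I - K) x = y is solvable iff y ⊥ ker((I - K)^*) = span{(-3, -2, 0)}, i.e. iff -3y_1 - 2y_2 = 0. When solvable, the solutions are x = y + c·(1, -2, 1), c arbitrary (ker(I - K) = span{(1, -2, 1)}, dimension 1).

K has rank 1, so it is an outer product K = u v^T: every row of K is a multiple of one row vector. Reading off the entries, u = (1, -2, 1) and v = (-3, -2, 0) (row i of K equals u_i·v^T). A rank-one matrix u v^T satisfies K u = u (v·u) and kills the (2)-dimensional subspace v^⊥, so its characteristic polynomial is lambda^2 (lambda - v·u) with v·u = tr K = 1. Hence the eigenvalues of I - K are 1 (multiplicity 2) and 1 - (1) = 0, so det(I - K) = 0. (Direct check: I - K =
[[4, 2, 0],
 [-6, -3, 0],
 [3, 2, 1]]
has determinant 0.) So 1 is an eigenvalue of K and (I - K) is not invertible. The finite-dimensional Fredholm alternative says: either (I - K) is invertible, or ker(I - K) ≠ {0} and then range(I - K) = ker((I - K)^*)^⊥, with dim ker(I - K) = dim ker((I - K)^*). We are in the second case, so we need both kernels. Kernel of I - K: (I - K) u = u - u (v·u) = u - u = 0, so ker(I - K) = span{u} = span{(1, -2, 1)} (it is exactly 1-dimensional because rank(I - K) = 2). Kernel of the adjoint: K is real, so (I - K)^* = I - K^T = I - v u^T, and (I - v u^T) v = v - v (u·v) = 0; hence ker((I - K)^*) = span{v} = span{(-3, -2, 0)}. Therefore (I - K) x = y is solvable iff <y, v> = 0, i.e. iff -3y_1 - 2y_2 = 0. When this holds, K y = u (v·y) = 0, so (I - K) y = y and x = y is a particular solution; the full solution set is the line x = y + c·u = y + c·(1, -2, 1), c ∈ C.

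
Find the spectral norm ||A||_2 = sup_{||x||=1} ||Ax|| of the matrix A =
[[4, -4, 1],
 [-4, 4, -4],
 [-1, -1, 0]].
||A||_2 = sqrt((81 + sqrt(5409))/2) ≈ 8.7905 (= sqrt(largest eigenvalue of A^T A))

||A||_2 = sigma_max(A) = sqrt(lambda_max(A^T A)). Form the symmetric matrix M = A^T A =
[[33, -31, 20],
 [-31, 33, -20],
 [20, -20, 17]].
Its characteristic polynomial (trace, sum of principal 2x2 minors, determinant of M give the coefficients) is
  p(λ) = det(λ I - M) = λ^3 - 83λ^2 + 450λ - 576.
By the rational root theorem any rational root is an integer divisor of 576. Testing λ = 2: p(2) = 8 - 332 + 900 - 576 = 0, so λ = 2 is a root. Dividing out (λ - 2) leaves p(λ) = (λ - 2)(λ^2 - 81λ + 288). For λ^2 - 81λ + 288 the discriminant is 5409. It is nonnegative but not a perfect square, so the roots are real and irrational: λ = (81 ± sqrt(5409))/2 ≈ 77.273, 3.727.
So the eigenvalues of A^T A are ≈ 2, 3.727, 77.273 (all ≥ 0, as they must be for A^T A). The largest is λ_max = (81 + sqrt(5409))/2 ≈ 77.273, hence ||A||_2 = sqrt(λ_max) = sqrt((81 + sqrt(5409))/2) ≈ 8.7905.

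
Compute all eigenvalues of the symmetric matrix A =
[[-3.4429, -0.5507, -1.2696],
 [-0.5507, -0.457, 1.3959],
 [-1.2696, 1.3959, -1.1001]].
sigma(A) ≈ {-4, -2, 1}

A is real symmetric, so its spectrum consists of real eigenvalues. Expanding the characteristic polynomial of the displayed matrix gives
  det(λ I - A) = p(λ) = λ^3 + (5)λ^2 + (2)λ + (-8).
Solving p(λ) = 0 yields eigenvalues ≈ -4, -2, 1. (A is shown rounded to 4 decimals, so these recover the underlying integer eigenvalues to within that precision.)
Verification: the trace of A = -5 equals the sum of eigenvalues -5, and det(A) ≈ 7.9999 matches the eigenvalue product 8.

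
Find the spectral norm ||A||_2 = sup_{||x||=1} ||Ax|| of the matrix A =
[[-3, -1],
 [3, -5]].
||A||_2 = sqrt((44 + sqrt(640))/2) ≈ 5.8863 (= sqrt(largest eigenvalue of A^T A))

||A||_2 = sigma_max(A) = sqrt(lambda_max(A^T A)). Form the symmetric matrix M = A^T A =
[[18, -12],
 [-12, 26]].
Its characteristic polynomial (trace, determinant of M give the coefficients) is
  p(λ) = det(λ I - M) = λ^2 - 44λ + 324.
For λ^2 - 44λ + 324 the discriminant is 640. It is nonnegative but not a perfect square, so the roots are real and irrational: λ = (44 ± sqrt(640))/2 ≈ 34.6491, 9.3509.
So the eigenvalues of A^T A are ≈ 9.3509, 34.6491 (all ≥ 0, as they must be for A^T A). The largest is λ_max = (44 + sqrt(640))/2 ≈ 34.6491, hence ||A||_2 = sqrt(λ_max) = sqrt((44 + sqrt(640))/2) ≈ 5.8863.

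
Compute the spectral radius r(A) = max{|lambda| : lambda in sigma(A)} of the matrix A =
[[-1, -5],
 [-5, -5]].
r(A) = (6 + sqrt(116))/2 ≈ 8.3852

The eigenvalues of A are the roots of its characteristic polynomial. With M = A (coefficients from the trace and determinant):
  p(λ) = det(λ I - M) = λ^2 + 6λ - 20.
For λ^2 + 6λ - 20 the discriminant is 116. It is nonnegative but not a perfect square, so the roots are real and irrational: λ = (-6 ± sqrt(116))/2 ≈ 2.3852, -8.3852.
Thus the eigenvalues (to 4 decimals) are 2.3852 (modulus 2.3852); -8.3852 (modulus 8.3852). The spectral radius is the largest modulus: r(A) = (6 + sqrt(116))/2 ≈ 8.3852. (Cross-check: r(A) ≤ ||A||_2 ≈ 8.3852; equality holds whenever A is normal, though it can also hold for some non-normal A.)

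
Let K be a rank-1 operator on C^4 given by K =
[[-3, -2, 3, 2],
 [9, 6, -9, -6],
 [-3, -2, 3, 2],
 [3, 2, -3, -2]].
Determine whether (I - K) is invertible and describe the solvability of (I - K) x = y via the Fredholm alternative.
(I - K) is invertible (det(I - K) = -3 ≠ 0), so for every y in C^4 the equation (I - K) x = y has a unique solution.

K has rank 1, so it is an outer product K = u v^T: every row of K is a multiple of one row vector. Reading off the entries, u = (-1, 3, -1, 1) and v = (3, 2, -3, -2) (row i of K equals u_i·v^T). A rank-one matrix u v^T satisfies K u = u (v·u) and kills the (3)-dimensional subspace v^⊥, so its characteristic polynomial is lambda^3 (lambda - v·u) with v·u = tr K = 4. Hence the eigenvalues of I - K are 1 (multiplicity 3) and 1 - (4) = -3, so det(I - K) = -3. (Direct check: I - K =
[[4, 2, -3, -2],
 [-9, -5, 9, 6],
 [3, 2, -2, -2],
 [-3, -2, 3, 3]]
has determinant -3.) The finite-dimensional Fredholm alternative says: either (I - K) is invertible, or ker(I - K) ≠ {0} and then range(I - K) = ker((I - K)^*)^⊥, with dim ker(I - K) = dim ker((I - K)^*). Since det(I - K) ≠ 0, 1 is not an eigenvalue of K and ker(I - K) = {0}, so we are in the first case: for every y there is a unique x = (I - K)^(-1) y. Explicitly, by the Sherman–Morrison formula, (I - u v^T)^(-1) = I + u v^T/(1 - v·u), i.e. (I - K)^(-1) = I + K/(-3).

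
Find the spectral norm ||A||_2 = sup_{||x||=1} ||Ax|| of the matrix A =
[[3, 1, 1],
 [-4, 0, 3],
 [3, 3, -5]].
||A||_2 ≈ 8.0434 (= sqrt(largest eigenvalue of A^T A))

||A||_2 = sigma_max(A) = sqrt(lambda_max(A^T A)). Form the symmetric matrix M = A^T A =
[[34, 12, -24],
 [12, 10, -14],
 [-24, -14, 35]].
Its characteristic polynomial (trace, sum of principal 2x2 minors, determinant of M give the coefficients) is
  p(λ) = det(λ I - M) = λ^3 - 79λ^2 + 964λ - 2500.
No integer candidate from the rational root theorem (±divisors of 2500) is a root, so the roots are irrational. The cubic discriminant is Δ = 544250960 > 0, so there are three distinct real roots. p(3) = -292 and p(4) = 156 have opposite signs, so a root lies in (3, 4); Newton's method refines it to λ ≈ 3.6157. p(10) = 240 and p(11) = -124 have opposite signs, so a root lies in (10, 11); Newton's method refines it to λ ≈ 10.6873. p(64) = -2244 and p(65) = 1010 have opposite signs, so a root lies in (64, 65); Newton's method refines it to λ ≈ 64.6971. Check (Vieta): the three roots sum to 79, matching tr M = 79.
So the eigenvalues of A^T A are ≈ 3.6157, 10.6873, 64.6971 (all ≥ 0, as they must be for A^T A). The largest is λ_max ≈ 64.6971, hence ||A||_2 = sqrt(λ_max) ≈ 8.0434.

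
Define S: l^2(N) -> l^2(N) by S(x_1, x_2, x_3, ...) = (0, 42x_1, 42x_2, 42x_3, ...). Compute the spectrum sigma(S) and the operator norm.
sigma(S) = closed disk {z in C : |z| ≤ 42}; ||S|| = 42

Note S = 42·U where U is the unit right shift (U x)_k = x_{k-1} (with x_0 := 0); so ||S|| = 42||U|| and sigma(S) = 42·sigma(U). ||S x||^2 = sum_{k≥1} |42x_k|^2 = 1764||x||^2, so ||S|| = 42 and sigma(S) ⊂ {|z| ≤ 42}. For any |lambda| < 42, the equation (S - lambda I) x = 0 forces x_1 = 0, then 42x_k = lambda x_{k+1} ⇒ x = 0, so S has no eigenvalues. But (S - lambda I) is not surjective for |lambda| < 42: solving (S - lambda I) x = e_1 would require x_n proportional to (lambda/42)^(-n), which is not in l^2. So every |lambda| < 42 lies in the residual spectrum. The boundary |lambda| = 42 is in the approximate point spectrum (the spectrum is closed). Hence sigma(S) is the closed disk of radius 42.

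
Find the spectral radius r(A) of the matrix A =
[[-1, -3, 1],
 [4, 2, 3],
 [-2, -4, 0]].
r(A) ≈ 4.9303

The eigenvalues of A are the roots of its characteristic polynomial. With M = A (coefficients from the trace, the sum of principal 2x2 minors, and det A):
  p(λ) = det(λ I - M) = λ^3 - λ^2 + 24λ + 6.
No integer candidate from the rational root theorem (±divisors of 6) is a root, so the roots are irrational. The cubic discriminant is Δ = -58260 < 0, so there is one real root and a complex-conjugate pair. p(-1) = -20 and p(0) = 6 have opposite signs, so a root lies in (-1, 0); Newton's method refines it to λ ≈ -0.2468. Dividing out (λ - (-0.2468)) leaves approximately λ^2 - 1.2468λ + 24.3078. For λ^2 - 1.2468λ + 24.3078 the discriminant is -95.6765. It is negative, so the remaining roots are the complex-conjugate pair λ ≈ 0.6234 ± 4.8907i. Their product equals the constant term, so |λ|^2 ≈ 24.3078 and |λ| ≈ 4.9303.
Thus the eigenvalues (to 4 decimals) are -0.2468 (modulus 0.2468); 0.6234 ± 4.8907i (modulus 4.9303). The spectral radius is the largest modulus: r(A) ≈ 4.9303. (Cross-check: r(A) ≤ ||A||_2 ≈ 6.8422; equality holds whenever A is normal, though it can also hold for some non-normal A.)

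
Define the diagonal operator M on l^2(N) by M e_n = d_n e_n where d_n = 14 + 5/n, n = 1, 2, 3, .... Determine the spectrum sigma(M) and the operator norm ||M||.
sigma(M) = {14 + 5/n : n ≥ 1} ∪ {14}; ||M|| = 19

A bounded diagonal operator on l^2 with diagonal entries d_n has spectrum equal to the closure of {d_n : n ≥ 1}: every d_n is an eigenvalue (with eigenvector e_n), so {d_n} ⊂ sigma(M); the spectrum is closed, so its closure is too; and for lambda not in the closure, (M - lambda I) has bounded inverse (the diagonal entries 1/(d_n - lambda) are bounded). For our sequence d_n = 14 + 5/n, n = 1, 2, 3, ...:
  - {d_n} = {14 + 5/n : n ≥ 1}; the only limit point is 14
  - closure = {14 + 5/n : n ≥ 1} ∪ {14}
For the norm: a diagonal operator has ||M|| = sup_n |d_n|. Here d_n = 14 + 5/n is positive and decreasing, so sup_n |d_n| = d_1 = 14 + 5 = 19. So ||M|| = 19.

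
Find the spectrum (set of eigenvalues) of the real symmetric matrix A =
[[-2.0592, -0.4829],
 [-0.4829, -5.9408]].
sigma(A) ≈ {-6, -2}

A is real symmetric, so its spectrum consists of real eigenvalues. Expanding the characteristic polynomial of the displayed matrix gives
  det(λ I - A) = p(λ) = λ^2 + (8)λ + (12).
Solving p(λ) = 0 yields eigenvalues ≈ -6, -2. (A is shown rounded to 4 decimals, so these recover the underlying integer eigenvalues to within that precision.)
Verification: the trace of A = -8 equals the sum of eigenvalues -8, and det(A) ≈ 12.0001 matches the eigenvalue product 12.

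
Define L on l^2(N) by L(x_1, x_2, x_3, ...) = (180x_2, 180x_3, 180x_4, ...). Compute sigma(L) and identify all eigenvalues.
sigma(L) = closed disk {z in C : |z| ≤ 180}; sigma_p(L) = open disk {z in C : |z| < 180}

Note L = 180·V where V is the unit left shift (V x)_k = x_{k+1}; so sigma(L) = 180·sigma(V) and ||L|| = 180||V||. ||L x||^2 = 32400sum_{k≥2} |x_k|^2 ≤ 32400||x||^2, with equality on {x : x_1 = 0}, so ||L|| = 180. For any lambda with |lambda| < 180, set r = lambda/180 (|r| < 1); the vector x = (1, r, r^2, ...) is in l^2 and satisfies L x = 180(r, r^2, ...) = lambda x, so lambda is an eigenvalue. On the boundary |lambda| = 180 the geometric series diverges, so no l^2 eigenvector exists, but these lambda lie in the approximate point spectrum. Hence sigma(L) is the closed disk of radius 180 and sigma_p(L) is the open disk.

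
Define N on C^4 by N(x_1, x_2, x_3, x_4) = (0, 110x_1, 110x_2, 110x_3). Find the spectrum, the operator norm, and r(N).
sigma(N) = {0}; ||N|| = 110; r(N) = 0. (N is nilpotent with N^4 = 0.)

On C^4, N is a strictly lower-triangular matrix with 110 on the subdiagonal and zeros elsewhere, so its characteristic polynomial is lambda^4 and every eigenvalue is 0: sigma(N) = {0}. For the operator norm, N e_i = 110e_{i+1} for i = 1, ..., 3 and N e_4 = 0, so the singular values of N are 110 (with multiplicity 3) and 0; hence ||N|| = 110. The spectral radius r(N) = max|lambda| = 0. Note ||N|| > r(N) — characteristic of non-normal nilpotent operators. Indeed N^4 = 0.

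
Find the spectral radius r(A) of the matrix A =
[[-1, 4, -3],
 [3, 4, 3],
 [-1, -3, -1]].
r(A) = 5

The eigenvalues of A are the roots of its characteristic polynomial. With M = A (coefficients from the trace, the sum of principal 2x2 minors, and det A):
  p(λ) = det(λ I - M) = λ^3 - 2λ^2 - 13λ - 10.
By the rational root theorem any rational root is an integer divisor of 10. Testing λ = 5: p(5) = 125 - 50 - 65 - 10 = 0, so λ = 5 is a root. Dividing out (λ - 5) leaves p(λ) = (λ - 5)(λ^2 + 3λ + 2). For λ^2 + 3λ + 2 the discriminant is 1. It is a perfect square (1^2), so the roots are rational: λ = (-3 ± 1)/2 = -1, -2.
Thus the eigenvalues (to 4 decimals) are -1 (modulus 1); -2 (modulus 2); 5 (modulus 5). The spectral radius is the largest modulus: r(A) = 5. (Cross-check: r(A) ≤ ||A||_2 ≈ 6.8237; equality holds whenever A is normal, though it can also hold for some non-normal A.)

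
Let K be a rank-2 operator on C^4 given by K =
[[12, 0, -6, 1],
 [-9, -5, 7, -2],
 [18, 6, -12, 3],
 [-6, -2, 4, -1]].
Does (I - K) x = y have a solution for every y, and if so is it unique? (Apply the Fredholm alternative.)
(I - K) is invertible (det(I - K) = -76 ≠ 0), so for every y in C^4 the equation (I - K) x = y has a unique solution.

K has rank 2 and factors as K = U V^T = u1 v1^T + u2 v2^T with u1 = (-3, 1, -3, 1), v1 = (-3, 1, 1, 0), u2 = (1, -2, 3, -1), v2 = (3, 3, -3, 1) (multiplying out reproduces the displayed K). The nonzero eigenvalues of U V^T coincide with those of the 2 x 2 matrix G = V^T U = [[v1·u1, v1·u2], [v2·u1, v2·u2]] = [[7, -2], [4, -13]], and by the Sylvester determinant identity det(I_4 - U V^T) = det(I_2 - V^T U) = det([[-6, 2], [-4, 14]]) = (-6)(14) - (2)(-4) = -76. (Direct check: I - K =
[[-11, 0, 6, -1],
 [9, 6, -7, 2],
 [-18, -6, 13, -3],
 [6, 2, -4, 2]]
has determinant -76.) The finite-dimensional Fredholm alternative says: either (I - K) is invertible, or ker(I - K) ≠ {0} and then range(I - K) = ker((I - K)^*)^⊥, with dim ker(I - K) = dim ker((I - K)^*). Since det(I - K) ≠ 0, 1 is not an eigenvalue of K and ker(I - K) = {0}, so we are in the first case: for every y there is a unique x = (I - K)^(-1) y. (Explicitly, by the Woodbury identity, (I - U V^T)^(-1) = I + U (I_2 - G)^(-1) V^T.)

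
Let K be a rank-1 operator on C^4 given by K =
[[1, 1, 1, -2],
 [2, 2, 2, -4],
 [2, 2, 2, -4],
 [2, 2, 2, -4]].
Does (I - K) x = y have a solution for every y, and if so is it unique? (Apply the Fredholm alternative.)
(I - K) is singular (det(I - K) = 0, i.e. 1 ∈ sigma(K)). (I - K) x = y is solvable iff y ⊥ ker((I - K)^*) = span{(-1, -1, -1, 2)}, i.e. iff -y_1 - y_2 - y_3 + 2y_4 = 0. When solvable, the solutions are x = y + c·(-1, -2, -2, -2), c arbitrary (ker(I - K) = span{(-1, -2, -2, -2)}, dimension 1).

K has rank 1, so it is an outer product K = u v^T: every row of K is a multiple of one row vector. Reading off the entries, u = (-1, -2, -2, -2) and v = (-1, -1, -1, 2) (row i of K equals u_i·v^T). A rank-one matrix u v^T satisfies K u = u (v·u) and kills the (3)-dimensional subspace v^⊥, so its characteristic polynomial is lambda^3 (lambda - v·u) with v·u = tr K = 1. Hence the eigenvalues of I - K are 1 (multiplicity 3) and 1 - (1) = 0, so det(I - K) = 0. (Direct check: I - K =
[[0, -1, -1, 2],
 [-2, -1, -2, 4],
 [-2, -2, -1, 4],
 [-2, -2, -2, 5]]
has determinant 0.) So 1 is an eigenvalue of K and (I - K) is not invertible. The finite-dimensional Fredholm alternative says: either (I - K) is invertible, or ker(I - K) ≠ {0} and then range(I - K) = ker((I - K)^*)^⊥, with dim ker(I - K) = dim ker((I - K)^*). We are in the second case, so we need both kernels. Kernel of I - K: (I - K) u = u - u (v·u) = u - u = 0, so ker(I - K) = span{u} = span{(-1, -2, -2, -2)} (it is exactly 1-dimensional because rank(I - K) = 3). Kernel of the adjoint: K is real, so (I - K)^* = I - K^T = I - v u^T, and (I - v u^T) v = v - v (u·v) = 0; hence ker((I - K)^*) = span{v} = span{(-1, -1, -1, 2)}. Therefore (I - K) x = y is solvable iff <y, v> = 0, i.e. iff -y_1 - y_2 - y_3 + 2y_4 = 0. When this holds, K y = u (v·y) = 0, so (I - K) y = y and x = y is a particular solution; the full solution set is the line x = y + c·u = y + c·(-1, -2, -2, -2), c ∈ C.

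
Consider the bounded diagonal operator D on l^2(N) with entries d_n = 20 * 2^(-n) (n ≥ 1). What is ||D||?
||D|| = 10 (attained at n = 1)

For D diagonal, ||D|| = sup_n |d_n|. The sequence d_n = 20 * 2^(-n) is positive and strictly decreasing (ratio 2^(-1) < 1), so the supremum is d_1 = 20/2 = 10. Hence ||D|| = 10.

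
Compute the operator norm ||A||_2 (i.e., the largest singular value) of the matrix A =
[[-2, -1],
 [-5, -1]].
||A||_2 = sqrt((31 + sqrt(925))/2) ≈ 5.5414 (= sqrt(largest eigenvalue of A^T A))

||A||_2 = sigma_max(A) = sqrt(lambda_max(A^T A)). Form the symmetric matrix M = A^T A =
[[29, 7],
 [7, 2]].
Its characteristic polynomial (trace, determinant of M give the coefficients) is
  p(λ) = det(λ I - M) = λ^2 - 31λ + 9.
For λ^2 - 31λ + 9 the discriminant is 925. It is nonnegative but not a perfect square, so the roots are real and irrational: λ = (31 ± sqrt(925))/2 ≈ 30.7069, 0.2931.
So the eigenvalues of A^T A are ≈ 0.2931, 30.7069 (all ≥ 0, as they must be for A^T A). The largest is λ_max = (31 + sqrt(925))/2 ≈ 30.7069, hence ||A||_2 = sqrt(λ_max) = sqrt((31 + sqrt(925))/2) ≈ 5.5414.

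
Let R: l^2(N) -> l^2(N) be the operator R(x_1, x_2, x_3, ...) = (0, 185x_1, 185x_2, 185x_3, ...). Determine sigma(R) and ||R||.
sigma(R) = closed disk {z in C : |z| ≤ 185}; ||R|| = 185

Note R = 185·U where U is the unit right shift (U x)_k = x_{k-1} (with x_0 := 0); so ||R|| = 185||U|| and sigma(R) = 185·sigma(U). ||R x||^2 = sum_{k≥1} |185x_k|^2 = 34225||x||^2, so ||R|| = 185 and sigma(R) ⊂ {|z| ≤ 185}. For any |lambda| < 185, the equation (R - lambda I) x = 0 forces x_1 = 0, then 185x_k = lambda x_{k+1} ⇒ x = 0, so R has no eigenvalues. But (R - lambda I) is not surjective for |lambda| < 185: solving (R - lambda I) x = e_1 would require x_n proportional to (lambda/185)^(-n), which is not in l^2. So every |lambda| < 185 lies in the residual spectrum. The boundary |lambda| = 185 is in the approximate point spectrum (the spectrum is closed). Hence sigma(R) is the closed disk of radius 185.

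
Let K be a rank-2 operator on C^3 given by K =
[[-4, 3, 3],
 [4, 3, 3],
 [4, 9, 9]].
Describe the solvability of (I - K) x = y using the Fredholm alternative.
(I - K) is invertible (det(I - K) = -79 ≠ 0), so for every y in C^3 the equation (I - K) x = y has a unique solution.

K has rank 2 and factors as K = U V^T = u1 v1^T + u2 v2^T with u1 = (3, -1, 1), v1 = (0, 3, 3), u2 = (2, -2, -2), v2 = (-2, -3, -3) (multiplying out reproduces the displayed K). The nonzero eigenvalues of U V^T coincide with those of the 2 x 2 matrix G = V^T U = [[v1·u1, v1·u2], [v2·u1, v2·u2]] = [[0, -12], [-6, 8]], and by the Sylvester determinant identity det(I_3 - U V^T) = det(I_2 - V^T U) = det([[1, 12], [6, -7]]) = (1)(-7) - (12)(6) = -79. (Direct check: I - K =
[[5, -3, -3],
 [-4, -2, -3],
 [-4, -9, -8]]
has determinant -79.) The finite-dimensional Fredholm alternative says: either (I - K) is invertible, or ker(I - K) ≠ {0} and then range(I - K) = ker((I - K)^*)^⊥, with dim ker(I - K) = dim ker((I - K)^*). Since det(I - K) ≠ 0, 1 is not an eigenvalue of K and ker(I - K) = {0}, so we are in the first case: for every y there is a unique x = (I - K)^(-1) y. (Explicitly, by the Woodbury identity, (I - U V^T)^(-1) = I + U (I_2 - G)^(-1) V^T.)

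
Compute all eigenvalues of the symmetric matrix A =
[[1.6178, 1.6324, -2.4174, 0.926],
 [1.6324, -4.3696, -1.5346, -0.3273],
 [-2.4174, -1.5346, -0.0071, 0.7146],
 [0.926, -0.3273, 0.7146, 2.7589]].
sigma(A) ≈ {-5, -2, 3, 4}

A is real symmetric, so its spectrum consists of real eigenvalues. Expanding the characteristic polynomial of the displayed matrix gives
  det(λ I - A) = p(λ) = λ^4 + (0)λ^3 + (-27)λ^2 + (14)λ + (120).
Solving p(λ) = 0 yields eigenvalues ≈ -5, -2, 3, 4. (A is shown rounded to 4 decimals, so these recover the underlying integer eigenvalues to within that precision.)
Verification: the trace of A = 0 equals the sum of eigenvalues 0, and det(A) ≈ 119.9997 matches the eigenvalue product 120.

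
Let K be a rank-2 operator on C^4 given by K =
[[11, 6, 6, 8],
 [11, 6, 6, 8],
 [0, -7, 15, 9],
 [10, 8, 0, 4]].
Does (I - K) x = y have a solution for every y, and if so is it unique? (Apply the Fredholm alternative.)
(I - K) is invertible (det(I - K) = 246 ≠ 0), so for every y in C^4 the equation (I - K) x = y has a unique solution.

K has rank 2 and factors as K = U V^T = u1 v1^T + u2 v2^T with u1 = (-3, -3, -2, -2), v1 = (-3, -1, -3, -3), u2 = (1, 1, -3, 2), v2 = (2, 3, -3, -1) (multiplying out reproduces the displayed K). The nonzero eigenvalues of U V^T coincide with those of the 2 x 2 matrix G = V^T U = [[v1·u1, v1·u2], [v2·u1, v2·u2]] = [[24, -1], [-7, 12]], and by the Sylvester determinant identity det(I_4 - U V^T) = det(I_2 - V^T U) = det([[-23, 1], [7, -11]]) = (-23)(-11) - (1)(7) = 246. (Direct check: I - K =
[[-10, -6, -6, -8],
 [-11, -5, -6, -8],
 [0, 7, -14, -9],
 [-10, -8, 0, -3]]
has determinant 246.) The finite-dimensional Fredholm alternative says: either (I - K) is invertible, or ker(I - K) ≠ {0} and then range(I - K) = ker((I - K)^*)^⊥, with dim ker(I - K) = dim ker((I - K)^*). Since det(I - K) ≠ 0, 1 is not an eigenvalue of K and ker(I - K) = {0}, so we are in the first case: for every y there is a unique x = (I - K)^(-1) y. (Explicitly, by the Woodbury identity, (I - U V^T)^(-1) = I + U (I_2 - G)^(-1) V^T.)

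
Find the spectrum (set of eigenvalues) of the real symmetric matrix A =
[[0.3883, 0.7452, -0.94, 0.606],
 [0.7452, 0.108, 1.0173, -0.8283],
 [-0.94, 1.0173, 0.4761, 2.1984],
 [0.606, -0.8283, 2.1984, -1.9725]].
sigma(A) ≈ {-4, 0, 1, 2}

A is real symmetric, so its spectrum consists of real eigenvalues. Expanding the characteristic polynomial of the displayed matrix gives
  det(λ I - A) = p(λ) = λ^4 + (1)λ^3 + (-10)λ^2 + (8)λ + (0).
Solving p(λ) = 0 yields eigenvalues ≈ -4, 0, 1, 2. (A is shown rounded to 4 decimals, so these recover the underlying integer eigenvalues to within that precision.)
Verification: the trace of A = -1 equals the sum of eigenvalues -1, and det(A) ≈ -0.0003 matches the eigenvalue product 0.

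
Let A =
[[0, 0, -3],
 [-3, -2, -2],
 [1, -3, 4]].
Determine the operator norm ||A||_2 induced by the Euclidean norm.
||A||_2 ≈ 5.9255 (= sqrt(largest eigenvalue of A^T A))

||A||_2 = sigma_max(A) = sqrt(lambda_max(A^T A)). Form the symmetric matrix M = A^T A =
[[10, 3, 10],
 [3, 13, -8],
 [10, -8, 29]].
Its characteristic polynomial (trace, sum of principal 2x2 minors, determinant of M give the coefficients) is
  p(λ) = det(λ I - M) = λ^3 - 52λ^2 + 624λ - 1089.
No integer candidate from the rational root theorem (±divisors of 1089) is a root, so the roots are irrational. The cubic discriminant is Δ = 72527589 > 0, so there are three distinct real roots. p(2) = -41 and p(3) = 342 have opposite signs, so a root lies in (2, 3); Newton's method refines it to λ ≈ 2.0968. p(14) = 199 and p(15) = -54 have opposite signs, so a root lies in (14, 15); Newton's method refines it to λ ≈ 14.7919. p(35) = -74 and p(36) = 639 have opposite signs, so a root lies in (35, 36); Newton's method refines it to λ ≈ 35.1113. Check (Vieta): the three roots sum to 52, matching tr M = 52.
So the eigenvalues of A^T A are ≈ 2.0968, 14.7919, 35.1113 (all ≥ 0, as they must be for A^T A). The largest is λ_max ≈ 35.1113, hence ||A||_2 = sqrt(λ_max) ≈ 5.9255.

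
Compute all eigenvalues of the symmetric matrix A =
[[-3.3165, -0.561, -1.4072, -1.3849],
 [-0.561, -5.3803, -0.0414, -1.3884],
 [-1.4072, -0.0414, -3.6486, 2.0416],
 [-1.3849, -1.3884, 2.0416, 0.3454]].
sigma(A) ≈ {-6, -5, -3, 2}

A is real symmetric, so its spectrum consists of real eigenvalues. Expanding the characteristic polynomial of the displayed matrix gives
  det(λ I - A) = p(λ) = λ^4 + (12)λ^3 + (35)λ^2 + (-35.9954)λ + (-179.9881).
Solving p(λ) = 0 yields eigenvalues ≈ -6, -5, -3, 2. (A is shown rounded to 4 decimals, so these recover the underlying integer eigenvalues to within that precision.)
Verification: the trace of A = -12 equals the sum of eigenvalues -12, and det(A) ≈ -179.9881 matches the eigenvalue product -180.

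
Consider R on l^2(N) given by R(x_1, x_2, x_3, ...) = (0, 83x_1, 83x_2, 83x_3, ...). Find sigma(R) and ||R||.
sigma(R) = closed disk {z in C : |z| ≤ 83}; ||R|| = 83

Note R = 83·U where U is the unit right shift (U x)_k = x_{k-1} (with x_0 := 0); so ||R|| = 83||U|| and sigma(R) = 83·sigma(U). ||R x||^2 = sum_{k≥1} |83x_k|^2 = 6889||x||^2, so ||R|| = 83 and sigma(R) ⊂ {|z| ≤ 83}. For any |lambda| < 83, the equation (R - lambda I) x = 0 forces x_1 = 0, then 83x_k = lambda x_{k+1} ⇒ x = 0, so R has no eigenvalues. But (R - lambda I) is not surjective for |lambda| < 83: solving (R - lambda I) x = e_1 would require x_n proportional to (lambda/83)^(-n), which is not in l^2. So every |lambda| < 83 lies in the residual spectrum. The boundary |lambda| = 83 is in the approximate point spectrum (the spectrum is closed). Hence sigma(R) is the closed disk of radius 83.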